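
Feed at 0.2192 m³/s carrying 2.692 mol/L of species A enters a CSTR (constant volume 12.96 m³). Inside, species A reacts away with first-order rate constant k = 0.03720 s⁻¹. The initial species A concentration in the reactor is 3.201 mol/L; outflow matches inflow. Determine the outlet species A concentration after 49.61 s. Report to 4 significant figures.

Accumulation = in − out − consumed: V dC/dt = Q C_in − Q C − k V C.
dC/dt = (Q/V) C_in − (Q/V + k) C; effective rate a = Q/V + k = 0.0169136 + 0.03720 = 0.0541136 s⁻¹.
C_ss = Q C_in/(Q + kV) = 0.841404 mol/L; C(t) = C_ss + (C₀ − C_ss) e^(−a t).
C(49.61) = 0.841404 + (2.35960)·e^(−0.0541136·49.61) = 0.841404 + (2.35960)·0.0682502 = 1.00245 mol/L.

1.002 mol/L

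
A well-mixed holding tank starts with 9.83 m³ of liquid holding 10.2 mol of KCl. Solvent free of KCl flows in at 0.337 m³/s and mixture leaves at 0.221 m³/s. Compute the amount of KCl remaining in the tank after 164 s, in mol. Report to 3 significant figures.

Total volume: dV/dt = Q_in − Q_out = 0.11600 m³/s, so V(t) = 9.83 + 0.11600 t and V(164) = 28.854 m³.
Species balance (pure solvent in): dm/dt = −Q_out · m/V(t).
Separate: dm/m = −Q_out dt/V(t) ⇒ ln(m/m₀) = −(Q_out/(Q_in−Q_out)) ln(V/V₀).
m = m₀ (V₀/V)^(Q_out/(Q_in−Q_out)) = 10.2 × (9.83/28.854)^(1.9052) = 1.3111 mol.

1.31 mol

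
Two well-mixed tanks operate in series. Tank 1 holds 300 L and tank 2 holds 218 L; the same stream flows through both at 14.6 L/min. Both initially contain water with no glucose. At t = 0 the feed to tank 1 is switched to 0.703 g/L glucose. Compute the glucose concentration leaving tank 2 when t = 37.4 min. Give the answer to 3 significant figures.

Time constants: τᵢ = Vᵢ/Q for each well-mixed tank.
τ₁ = 300/14.6 = 20.548 min; τ₂ = 218/14.6 = 14.932 min.
Solving the cascade with C₁(0)=C₂(0)=0 gives C₂(t) = C_in[1 − (τ₁ e^(−t/τ₁) − τ₂ e^(−t/τ₂))/(τ₁ − τ₂)].
At t = 37.4: e^(−t/τ₁) = 0.16200, e^(−t/τ₂) = 0.081694.
C₂ = 0.703·[1 − (20.548·0.16200 − 14.932·0.081694)/(5.6164)] = 0.703·0.62449 = 0.43902 g/L.

0.439 g/L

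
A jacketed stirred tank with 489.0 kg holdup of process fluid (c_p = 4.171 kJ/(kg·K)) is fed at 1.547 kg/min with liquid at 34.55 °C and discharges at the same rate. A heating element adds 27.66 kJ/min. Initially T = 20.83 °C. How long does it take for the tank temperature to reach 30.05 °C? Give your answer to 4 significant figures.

M c_p dT/dt = ṁ c_p (T_in − T) + Q̇.
τ = M/ṁ = 316.096 min; T_ss = T_in + Q̇/(ṁ c_p) = 38.8367 °C.
T(t) = T_ss + (T₀ − T_ss) e^(−t/τ). Set T = 30.05:
e^(−t/τ) = (30.05 − 38.8367)/(20.83 − 38.8367) = 0.487968
t = −316.096 · ln(0.487968) = 226.800 min.

226.8 min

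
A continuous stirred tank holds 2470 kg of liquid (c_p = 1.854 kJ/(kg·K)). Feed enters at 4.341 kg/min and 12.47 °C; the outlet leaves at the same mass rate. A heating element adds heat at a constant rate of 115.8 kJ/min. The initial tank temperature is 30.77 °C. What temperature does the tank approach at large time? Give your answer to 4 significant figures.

Unsteady energy balance on the tank contents: M c_p dT/dt = ṁ c_p (T_in − T) + 115.8.
At steady state dT/dt = 0 ⇒ T_ss = T_in + Q̇/(ṁ c_p) = 12.47 + 115.8/(4.341·1.854) = 26.8583 °C.

26.86 °C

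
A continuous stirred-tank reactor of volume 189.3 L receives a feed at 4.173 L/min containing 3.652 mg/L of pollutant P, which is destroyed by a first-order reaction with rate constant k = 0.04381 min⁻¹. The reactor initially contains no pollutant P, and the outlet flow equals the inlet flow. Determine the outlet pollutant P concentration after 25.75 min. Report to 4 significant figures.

Species balance: V dC/dt = Q C_in − Q C − k V C.
dC/dt = (Q/V) C_in − (Q/V + k) C; effective rate a = Q/V + k = 0.0220444 + 0.04381 = 0.0658544 min⁻¹.
C_ss = Q C_in/(Q + kV) = 1.22249 mg/L; C(t) = C_ss + (C₀ − C_ss) e^(−a t).
C(25.75) = 1.22249 + (-1.22249)·e^(−0.0658544·25.75) = 1.22249 + (-1.22249)·0.183462 = 0.998207 mg/L.

0.9982 mg/L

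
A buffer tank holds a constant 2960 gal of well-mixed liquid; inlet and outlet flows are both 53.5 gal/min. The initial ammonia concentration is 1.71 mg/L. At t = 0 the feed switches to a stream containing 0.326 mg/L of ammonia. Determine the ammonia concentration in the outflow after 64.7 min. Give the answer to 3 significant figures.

0.756 mg/L

Unsteady species balance (constant V, well mixed): V dC/dt = Q(C_in − C).
So dC/dt = (C_in − C)/τ with τ = V/Q = 2960/53.5 = 55.327 min.
Solution: C(t) = C_in + (C₀ − C_in) e^(−t/τ).
C(64.7) = 0.326 + (1.71 − 0.326)·e^(−64.7/55.327) = 0.326 + (1.3840)·0.31055 = 0.75580 mg/L.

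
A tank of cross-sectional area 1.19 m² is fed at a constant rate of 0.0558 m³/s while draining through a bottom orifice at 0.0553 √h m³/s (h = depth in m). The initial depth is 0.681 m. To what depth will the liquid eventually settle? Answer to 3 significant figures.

Level balance: A dh/dt = 0.0558 − 0.0553 √h. Setting dh/dt = 0:
Q_in = 0.0553 √h_ss ⇒ √h_ss = 0.0558/0.0553 = 1.0090.
h_ss = 1.0090² = 1.0182 m. (Since h₀ = 0.681 m < h_ss, the level will rise toward this value.)

1.02 m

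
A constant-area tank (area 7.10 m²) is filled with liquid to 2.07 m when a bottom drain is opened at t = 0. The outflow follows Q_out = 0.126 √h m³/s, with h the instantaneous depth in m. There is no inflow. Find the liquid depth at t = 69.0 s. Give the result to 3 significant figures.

Unsteady balance on liquid volume: A dh/dt = −0.126 √h.
∫ h^(−1/2) dh = −(0.126/A) ∫ dt, giving 2√h = 2√h₀ − (0.126/A) t.
√h = √2.07 − 0.126·69.0/(2·7.10) = 1.4387 − 0.61225 = 0.82650.
h = 0.82650² = 0.68310 m.

0.683 m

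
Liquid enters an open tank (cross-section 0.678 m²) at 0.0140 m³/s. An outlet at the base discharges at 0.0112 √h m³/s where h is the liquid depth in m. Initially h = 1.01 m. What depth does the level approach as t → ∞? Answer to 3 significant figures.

Level balance: A dh/dt = 0.0140 − 0.0112 √h. Setting dh/dt = 0:
Q_in = 0.0112 √h_ss ⇒ √h_ss = 0.0140/0.0112 = 1.2500.
h_ss = 1.2500² = 1.5625 m. (Since h₀ = 1.01 m < h_ss, the level will rise toward this value.)

1.56 m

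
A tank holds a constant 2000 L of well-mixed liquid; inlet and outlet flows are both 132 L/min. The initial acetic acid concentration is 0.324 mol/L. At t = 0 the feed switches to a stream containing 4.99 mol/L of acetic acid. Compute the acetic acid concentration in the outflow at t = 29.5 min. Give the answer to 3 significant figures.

4.32 mol/L

Unsteady species balance (constant V, well mixed): V dC/dt = Q(C_in − C).
Rewrite as dC/dt + C/τ = C_in/τ, τ = V/Q = 15.152 min.
Integrating: C(t) = C_in + (C₀ − C_in) e^(−t/τ).
C(29.5) = 4.99 + (0.324 − 4.99)·e^(−29.5/15.152) = 4.99 + (-4.6660)·0.14270 = 4.3242 mol/L.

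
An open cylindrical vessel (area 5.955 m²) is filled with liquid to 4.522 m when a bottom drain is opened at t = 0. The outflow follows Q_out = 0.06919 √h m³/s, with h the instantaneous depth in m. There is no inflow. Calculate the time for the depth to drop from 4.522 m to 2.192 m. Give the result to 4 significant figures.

111.2 s

Unsteady balance on liquid volume: A dh/dt = −0.06919 √h.
∫ h^(−1/2) dh = −(0.06919/A) ∫ dt, giving 2√h = 2√h₀ − (0.06919/A) t.
t = 2A(√h₀ − √h)/0.06919 = 2·5.955·(√4.522 − √2.192)/0.06919
  = 11.9100 × (2.12650 − 1.48054) / 0.06919 = 111.192 s.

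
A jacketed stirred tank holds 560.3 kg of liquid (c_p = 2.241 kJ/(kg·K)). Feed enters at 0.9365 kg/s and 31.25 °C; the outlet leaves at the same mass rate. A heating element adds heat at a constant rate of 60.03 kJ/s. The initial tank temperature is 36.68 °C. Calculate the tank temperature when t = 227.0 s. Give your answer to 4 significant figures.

M c_p dT/dt = ṁ c_p (T_in − T) + Q̇.
τ = M/ṁ = 598.292 s; T_ss = T_in + Q̇/(ṁ c_p) = 31.25 + 60.03/(0.9365·2.241) = 59.8535 °C.
This is linear first-order; T(t) = T_ss + (T₀ − T_ss) e^(−t/τ).
T(227.0) = 59.8535 + (-23.1735)·e^(−227.0/598.292) = 59.8535 + (-23.1735)·0.684262 = 43.9967 °C.

44.00 °C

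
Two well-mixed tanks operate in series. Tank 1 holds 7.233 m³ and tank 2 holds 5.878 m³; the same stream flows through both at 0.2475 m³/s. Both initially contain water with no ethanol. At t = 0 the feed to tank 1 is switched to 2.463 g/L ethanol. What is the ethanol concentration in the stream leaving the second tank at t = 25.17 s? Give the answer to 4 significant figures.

0.6089 g/L

Time constants: τᵢ = Vᵢ/Q for each well-mixed tank.
τ₁ = 7.233/0.2475 = 29.2242 s; τ₂ = 5.878/0.2475 = 23.7495 s.
Tank 1: C₁ = C_in(1 − e^(−t/τ₁)). Tank 2 (τ₁ ≠ τ₂): C₂ = C_in[1 − (τ₁ e^(−t/τ₁) − τ₂ e^(−t/τ₂))/(τ₁ − τ₂)].
At t = 25.17: e^(−t/τ₁) = 0.422624, e^(−t/τ₂) = 0.346521.
C₂ = 2.463·[1 − (29.2242·0.422624 − 23.7495·0.346521)/(5.47475)] = 2.463·0.247238 = 0.608947 g/L.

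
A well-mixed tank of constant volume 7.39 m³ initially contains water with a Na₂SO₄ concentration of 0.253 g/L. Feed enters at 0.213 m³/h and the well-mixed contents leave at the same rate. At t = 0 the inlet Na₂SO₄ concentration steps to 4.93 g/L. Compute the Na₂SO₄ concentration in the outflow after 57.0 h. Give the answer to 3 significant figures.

Accumulation = in − out for the solute gives V dC/dt = Q(C_in − C).
Time constant τ = V/Q = 7.39/0.213 = 34.695 h.
Integrating: C(t) = C_in + (C₀ − C_in) e^(−t/τ).
C(57.0) = 4.93 + (0.253 − 4.93)·e^(−57.0/34.695) = 4.93 + (-4.6770)·0.19342 = 4.0254 g/L.

4.03 g/L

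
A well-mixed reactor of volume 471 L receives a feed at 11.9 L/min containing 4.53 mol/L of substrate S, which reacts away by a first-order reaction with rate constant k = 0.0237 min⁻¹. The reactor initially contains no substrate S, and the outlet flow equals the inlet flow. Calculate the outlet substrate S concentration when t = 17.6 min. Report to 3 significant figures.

Accumulation = in − out − consumed: V dC/dt = Q C_in − Q C − k V C.
This is linear with rate a = Q/V + k = 0.048965 min⁻¹.
C_ss = Q C_in/(Q + kV) = 2.3374 mol/L; C(t) = C_ss + (C₀ − C_ss) e^(−a t).
C(17.6) = 2.3374 + (-2.3374)·e^(−0.048965·17.6) = 2.3374 + (-2.3374)·0.42240 = 1.3501 mol/L.

1.35 mol/L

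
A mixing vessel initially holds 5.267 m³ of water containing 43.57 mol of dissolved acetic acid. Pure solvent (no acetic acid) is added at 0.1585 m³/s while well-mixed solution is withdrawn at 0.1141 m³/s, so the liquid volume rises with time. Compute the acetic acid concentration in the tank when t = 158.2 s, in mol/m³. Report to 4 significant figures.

0.4016 mol/m³

Total volume: dV/dt = Q_in − Q_out = 0.0444000 m³/s, so V(t) = 5.267 + 0.0444000 t and V(158.2) = 12.2911 m³.
No acetic acid enters, so dm/dt = −Q_out · (m/V).
Separate: dm/m = −Q_out dt/V(t) ⇒ ln(m/m₀) = −(Q_out/(Q_in−Q_out)) ln(V/V₀).
m = m₀ (V₀/V)^(Q_out/(Q_in−Q_out)) = 43.57 × (5.267/12.2911)^(2.56982) = 4.93657 mol.
C = m/V = 4.93657/12.2911 = 0.401638 mol/m³.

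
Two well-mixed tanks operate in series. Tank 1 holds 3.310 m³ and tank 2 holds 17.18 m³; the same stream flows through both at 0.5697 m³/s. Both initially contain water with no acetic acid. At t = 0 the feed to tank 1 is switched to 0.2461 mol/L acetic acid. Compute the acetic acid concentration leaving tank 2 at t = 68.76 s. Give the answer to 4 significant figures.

Each tank obeys Vᵢ dCᵢ/dt = Q(Cᵢ₋₁ − Cᵢ), so τᵢ = Vᵢ/Q.
τ₁ = 3.310/0.5697 = 5.81008 s; τ₂ = 17.18/0.5697 = 30.1562 s.
Solving the cascade with C₁(0)=C₂(0)=0 gives C₂(t) = C_in[1 − (τ₁ e^(−t/τ₁) − τ₂ e^(−t/τ₂))/(τ₁ − τ₂)].
At t = 68.76: e^(−t/τ₁) = 7.24924e-06, e^(−t/τ₂) = 0.102271.
C₂ = 0.2461·[1 − (5.81008·7.24924e-06 − 30.1562·0.102271)/(-24.3461)] = 0.2461·0.873324 = 0.214925 mol/L.

0.2149 mol/L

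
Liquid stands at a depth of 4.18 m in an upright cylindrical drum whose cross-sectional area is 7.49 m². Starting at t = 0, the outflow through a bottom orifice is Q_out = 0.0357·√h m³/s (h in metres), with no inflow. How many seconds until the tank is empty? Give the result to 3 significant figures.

A dh/dt = −Q_out = −0.0357 √h.
Separate and integrate: 2(√h − √h₀) = −(0.0357/A) t.
Set h = 0: 2√h₀ = (0.0357/A) t_empty ⇒ t_empty = 2A√h₀/0.0357.
t_empty = 2·7.49·√4.18/0.0357 = 14.980·2.0445/0.0357 = 857.89 s.

858 s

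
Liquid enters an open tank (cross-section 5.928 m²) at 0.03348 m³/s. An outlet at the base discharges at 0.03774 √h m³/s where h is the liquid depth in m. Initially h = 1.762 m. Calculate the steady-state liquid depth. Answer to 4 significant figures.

Level balance: A dh/dt = 0.03348 − 0.03774 √h. Setting dh/dt = 0:
Q_in = 0.03774 √h_ss ⇒ √h_ss = 0.03348/0.03774 = 0.887122.
h_ss = 0.887122² = 0.786986 m. (Since h₀ = 1.762 m > h_ss, the level will fall toward this value.)

0.7870 m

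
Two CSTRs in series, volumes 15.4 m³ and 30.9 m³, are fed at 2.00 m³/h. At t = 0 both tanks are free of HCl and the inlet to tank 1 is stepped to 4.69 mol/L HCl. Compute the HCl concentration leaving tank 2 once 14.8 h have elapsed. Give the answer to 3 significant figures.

Species balance on tank i: dCᵢ/dt = (Cᵢ₋₁ − Cᵢ)/τᵢ with τᵢ = Vᵢ/Q.
τ₁ = 15.4/2.00 = 7.7000 h; τ₂ = 30.9/2.00 = 15.450 h.
Solving the cascade with C₁(0)=C₂(0)=0 gives C₂(t) = C_in[1 − (τ₁ e^(−t/τ₁) − τ₂ e^(−t/τ₂))/(τ₁ − τ₂)].
At t = 14.8: e^(−t/τ₁) = 0.14630, e^(−t/τ₂) = 0.38369.
C₂ = 4.69·[1 − (7.7000·0.14630 − 15.450·0.38369)/(-7.7500)] = 4.69·0.38046 = 1.7844 mol/L.

1.78 mol/L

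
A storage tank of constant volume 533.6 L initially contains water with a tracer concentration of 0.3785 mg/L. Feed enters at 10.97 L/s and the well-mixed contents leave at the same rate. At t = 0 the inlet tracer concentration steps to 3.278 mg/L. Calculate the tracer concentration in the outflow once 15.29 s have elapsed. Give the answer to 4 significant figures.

Transient balance on the dissolved component: V dC/dt = Q(C_in − C).
So dC/dt = (C_in − C)/τ with τ = V/Q = 533.6/10.97 = 48.6418 s.
C approaches C_in exponentially: C(t) = C_in + (C₀ − C_in) e^(−t/τ).
C(15.29) = 3.278 + (0.3785 − 3.278)·e^(−15.29/48.6418) = 3.278 + (-2.89950)·0.730271 = 1.16058 mg/L.

1.161 mg/L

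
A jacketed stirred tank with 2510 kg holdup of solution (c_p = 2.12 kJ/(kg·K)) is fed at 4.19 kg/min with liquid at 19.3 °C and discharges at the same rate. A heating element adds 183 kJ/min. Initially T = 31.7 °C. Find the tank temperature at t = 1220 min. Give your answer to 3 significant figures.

38.8 °C

M c_p dT/dt = ṁ c_p (T_in − T) + Q̇.
Rearrange: dT/dt = (T_ss − T)/τ with τ = M/ṁ = 599.05 min and T_ss = T_in + Q̇/(ṁ c_p) = 39.902 °C.
Solution: T(t) = T_ss + (T₀ − T_ss) e^(−t/τ).
T(1220) = 39.902 + (-8.2016)·e^(−1220/599.05) = 39.902 + (-8.2016)·0.13047 = 38.832 °C.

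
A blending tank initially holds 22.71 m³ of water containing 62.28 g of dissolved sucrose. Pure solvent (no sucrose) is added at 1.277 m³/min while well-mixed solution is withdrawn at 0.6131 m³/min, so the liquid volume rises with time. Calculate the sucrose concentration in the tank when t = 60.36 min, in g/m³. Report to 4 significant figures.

Let m(t) be the amount of sucrose. Volume: V(t) = V₀ + (Q_in − Q_out) t = 22.71 + 0.663900 t; V(60.36) = 62.7830 m³.
Solute balance: dm/dt = 0 − Q_out C = −Q_out m/V(t).
Separate: dm/m = −Q_out dt/V(t) ⇒ ln(m/m₀) = −(Q_out/(Q_in−Q_out)) ln(V/V₀).
m = m₀ (V₀/V)^(Q_out/(Q_in−Q_out)) = 62.28 × (22.71/62.7830)^(0.923482) = 24.3509 g.
C = m/V = 24.3509/62.7830 = 0.387859 g/m³.

0.3879 g/m³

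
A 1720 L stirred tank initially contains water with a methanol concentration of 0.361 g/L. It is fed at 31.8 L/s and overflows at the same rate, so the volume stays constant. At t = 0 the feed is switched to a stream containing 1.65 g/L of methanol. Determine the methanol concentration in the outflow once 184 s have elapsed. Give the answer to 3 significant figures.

1.61 g/L

Mass balance on the solute (V constant): V dC/dt = Q(C_in − C).
So dC/dt = (C_in − C)/τ with τ = V/Q = 1720/31.8 = 54.088 s.
C approaches C_in exponentially: C(t) = C_in + (C₀ − C_in) e^(−t/τ).
C(184) = 1.65 + (0.361 − 1.65)·e^(−184/54.088) = 1.65 + (-1.2890)·0.033311 = 1.6071 g/L.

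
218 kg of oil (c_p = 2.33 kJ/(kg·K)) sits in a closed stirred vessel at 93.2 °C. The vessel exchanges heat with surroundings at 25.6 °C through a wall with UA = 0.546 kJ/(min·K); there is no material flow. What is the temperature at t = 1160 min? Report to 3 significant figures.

45.0 °C

First-law balance (no shaft work): M c_p dT/dt = −UA(T − T_amb).
dT/dt = (T_ss − T)/τ with T_ss = T_amb = 25.600 °C, τ = M c_p/UA = 218·2.33/0.546 = 930.29 min.
T approaches T_ss exponentially: T(t) = T_ss + (T₀ − T_ss) e^(−t/τ).
T(1160) = 25.600 + (67.600)·0.28739 = 45.027 °C.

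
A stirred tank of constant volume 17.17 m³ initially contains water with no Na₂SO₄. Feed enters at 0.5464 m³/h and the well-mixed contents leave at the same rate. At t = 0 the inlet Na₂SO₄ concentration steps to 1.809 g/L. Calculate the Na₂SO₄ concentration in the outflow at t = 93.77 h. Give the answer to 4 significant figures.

1.717 g/L

Accumulation = in − out for the solute gives V dC/dt = Q(C_in − C).
Time constant τ = V/Q = 17.17/0.5464 = 31.4239 h.
C approaches C_in exponentially: C(t) = C_in + (C₀ − C_in) e^(−t/τ).
C(93.77) = 1.809 + (0 − 1.809)·e^(−93.77/31.4239) = 1.809 + (-1.80900)·0.0505882 = 1.71749 g/L.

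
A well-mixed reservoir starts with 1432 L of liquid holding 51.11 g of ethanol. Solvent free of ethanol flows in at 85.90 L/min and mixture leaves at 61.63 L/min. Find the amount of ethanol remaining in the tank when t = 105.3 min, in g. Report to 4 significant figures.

Total volume: dV/dt = Q_in − Q_out = 24.2700 L/min, so V(t) = 1432 + 24.2700 t and V(105.3) = 3987.63 L.
Species balance (pure solvent in): dm/dt = −Q_out · m/V(t).
Separate: dm/m = −Q_out dt/V(t) ⇒ ln(m/m₀) = −(Q_out/(Q_in−Q_out)) ln(V/V₀).
m = m₀ (V₀/V)^(Q_out/(Q_in−Q_out)) = 51.11 × (1432/3987.63)^(2.53935) = 3.79380 g.

3.794 g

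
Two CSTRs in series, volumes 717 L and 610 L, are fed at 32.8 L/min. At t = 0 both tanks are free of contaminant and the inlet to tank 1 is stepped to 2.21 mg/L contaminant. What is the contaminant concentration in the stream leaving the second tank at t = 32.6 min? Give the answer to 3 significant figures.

1.06 mg/L

Species balance on tank i: dCᵢ/dt = (Cᵢ₋₁ − Cᵢ)/τᵢ with τᵢ = Vᵢ/Q.
τ₁ = 717/32.8 = 21.860 min; τ₂ = 610/32.8 = 18.598 min.
Tank 1: C₁ = C_in(1 − e^(−t/τ₁)). Tank 2 (τ₁ ≠ τ₂): C₂ = C_in[1 − (τ₁ e^(−t/τ₁) − τ₂ e^(−t/τ₂))/(τ₁ − τ₂)].
At t = 32.6: e^(−t/τ₁) = 0.22507, e^(−t/τ₂) = 0.17327.
C₂ = 2.21·[1 − (21.860·0.22507 − 18.598·0.17327)/(3.2622)] = 2.21·0.47958 = 1.0599 mg/L.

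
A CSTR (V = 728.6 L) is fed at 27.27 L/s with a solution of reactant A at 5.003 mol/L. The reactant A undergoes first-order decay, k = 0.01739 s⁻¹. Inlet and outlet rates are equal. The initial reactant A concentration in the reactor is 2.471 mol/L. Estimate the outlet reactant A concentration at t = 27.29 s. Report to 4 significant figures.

V dC/dt = Q(C_in − C) − k V C.
This is linear with rate a = Q/V + k = 0.0548179 s⁻¹.
C_ss = Q C_in/(Q + kV) = 3.41589 mol/L; C(t) = C_ss + (C₀ − C_ss) e^(−a t).
C(27.29) = 3.41589 + (-0.944889)·e^(−0.0548179·27.29) = 3.41589 + (-0.944889)·0.224029 = 3.20421 mol/L.

3.204 mol/L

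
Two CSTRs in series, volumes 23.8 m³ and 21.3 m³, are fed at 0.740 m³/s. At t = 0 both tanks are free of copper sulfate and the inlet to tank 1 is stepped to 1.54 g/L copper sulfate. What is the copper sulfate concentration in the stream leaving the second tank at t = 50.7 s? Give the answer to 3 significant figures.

Species balance on tank i: dCᵢ/dt = (Cᵢ₋₁ − Cᵢ)/τᵢ with τᵢ = Vᵢ/Q.
τ₁ = 23.8/0.740 = 32.162 s; τ₂ = 21.3/0.740 = 28.784 s.
Solving the cascade with C₁(0)=C₂(0)=0 gives C₂(t) = C_in[1 − (τ₁ e^(−t/τ₁) − τ₂ e^(−t/τ₂))/(τ₁ − τ₂)].
At t = 50.7: e^(−t/τ₁) = 0.20672, e^(−t/τ₂) = 0.17180.
C₂ = 1.54·[1 − (32.162·0.20672 − 28.784·0.17180)/(3.3784)] = 1.54·0.49578 = 0.76350 g/L.

0.763 g/L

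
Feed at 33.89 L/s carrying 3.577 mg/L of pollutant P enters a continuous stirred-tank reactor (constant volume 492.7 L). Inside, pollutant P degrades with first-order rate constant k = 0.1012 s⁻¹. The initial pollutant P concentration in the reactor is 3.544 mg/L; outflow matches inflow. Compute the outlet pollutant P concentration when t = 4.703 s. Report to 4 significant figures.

Species balance: V dC/dt = Q C_in − Q C − k V C.
This is linear with rate a = Q/V + k = 0.169984 s⁻¹.
C_ss = Q C_in/(Q + kV) = 1.44744 mg/L; C(t) = C_ss + (C₀ − C_ss) e^(−a t).
C(4.703) = 1.44744 + (2.09656)·e^(−0.169984·4.703) = 1.44744 + (2.09656)·0.449582 = 2.39001 mg/L.

2.390 mg/L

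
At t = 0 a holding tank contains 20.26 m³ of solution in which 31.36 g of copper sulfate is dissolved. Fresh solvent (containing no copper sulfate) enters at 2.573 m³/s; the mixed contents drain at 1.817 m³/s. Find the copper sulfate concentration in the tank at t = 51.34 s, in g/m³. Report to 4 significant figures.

0.04055 g/m³

Total volume: dV/dt = Q_in − Q_out = 0.756000 m³/s, so V(t) = 20.26 + 0.756000 t and V(51.34) = 59.0730 m³.
Solute balance: dm/dt = 0 − Q_out C = −Q_out m/V(t).
dm/m = −Q_out dt/(V₀ + 0.756000 t); integrating gives ln(m/m₀) = −(Q_out/(Q_in−Q_out)) ln(V/V₀).
m = m₀ (V₀/V)^(Q_out/(Q_in−Q_out)) = 31.36 × (20.26/59.0730)^(2.40344) = 2.39540 g.
C = m/V = 2.39540/59.0730 = 0.0405498 g/m³.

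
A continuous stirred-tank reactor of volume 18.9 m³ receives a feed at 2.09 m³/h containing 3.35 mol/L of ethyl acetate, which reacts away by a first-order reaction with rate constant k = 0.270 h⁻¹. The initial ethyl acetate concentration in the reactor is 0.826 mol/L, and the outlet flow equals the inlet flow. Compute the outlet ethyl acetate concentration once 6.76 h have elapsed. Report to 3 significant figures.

0.962 mol/L

Accumulation = in − out − consumed: V dC/dt = Q C_in − Q C − k V C.
This is linear with rate a = Q/V + k = 0.38058 h⁻¹.
C_ss = Q C_in/(Q + kV) = 0.97338 mol/L; C(t) = C_ss + (C₀ − C_ss) e^(−a t).
C(6.76) = 0.97338 + (-0.14738)·e^(−0.38058·6.76) = 0.97338 + (-0.14738)·0.076327 = 0.96213 mol/L.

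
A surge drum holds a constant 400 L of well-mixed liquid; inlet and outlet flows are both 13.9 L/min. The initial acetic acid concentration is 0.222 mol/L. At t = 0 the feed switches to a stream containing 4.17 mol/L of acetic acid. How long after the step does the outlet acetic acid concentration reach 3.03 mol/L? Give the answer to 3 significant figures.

35.7 min

Accumulation = in − out for the solute gives V dC/dt = Q(C_in − C), so τ = V/Q = 28.777 min.
C(t) = C_in + (C₀ − C_in) e^(−t/τ). Set C = 3.03 and solve for t:
e^(−t/τ) = (C − C_in)/(C₀ − C_in) = (3.03 − 4.17)/(0.222 − 4.17) = 0.28875
t = −τ ln(…) = 28.777 × 1.2422 = 35.746 min.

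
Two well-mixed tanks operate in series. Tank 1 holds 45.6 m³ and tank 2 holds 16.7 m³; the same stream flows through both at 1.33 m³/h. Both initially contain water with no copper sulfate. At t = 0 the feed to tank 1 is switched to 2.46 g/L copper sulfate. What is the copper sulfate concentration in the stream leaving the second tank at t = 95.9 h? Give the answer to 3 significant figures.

Species balance on tank i: dCᵢ/dt = (Cᵢ₋₁ − Cᵢ)/τᵢ with τᵢ = Vᵢ/Q.
τ₁ = 45.6/1.33 = 34.286 h; τ₂ = 16.7/1.33 = 12.556 h.
Tank 1: C₁ = C_in(1 − e^(−t/τ₁)). Tank 2 (τ₁ ≠ τ₂): C₂ = C_in[1 − (τ₁ e^(−t/τ₁) − τ₂ e^(−t/τ₂))/(τ₁ − τ₂)].
At t = 95.9: e^(−t/τ₁) = 0.060988, e^(−t/τ₂) = 0.00048201.
C₂ = 2.46·[1 − (34.286·0.060988 − 12.556·0.00048201)/(21.729)] = 2.46·0.90405 = 2.2240 g/L.

2.22 g/L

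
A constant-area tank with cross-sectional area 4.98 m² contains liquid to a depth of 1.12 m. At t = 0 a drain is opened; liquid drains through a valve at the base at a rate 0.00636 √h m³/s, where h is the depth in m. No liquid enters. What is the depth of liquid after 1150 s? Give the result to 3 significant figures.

Volume balance on the tank: A dh/dt = −0.00636 √h.
∫ h^(−1/2) dh = −(0.00636/A) ∫ dt, giving 2√h = 2√h₀ − (0.00636/A) t.
√h = √1.12 − 0.00636·1150/(2·4.98) = 1.0583 − 0.73434 = 0.32396.
h = 0.32396² = 0.10495 m.

0.105 m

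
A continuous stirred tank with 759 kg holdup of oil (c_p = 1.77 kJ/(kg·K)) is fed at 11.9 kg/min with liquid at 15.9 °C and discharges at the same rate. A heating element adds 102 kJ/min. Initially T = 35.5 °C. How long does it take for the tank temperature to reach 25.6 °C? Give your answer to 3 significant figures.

Heat balance on the well-mixed liquid: M c_p dT/dt = ṁ c_p (T_in − T) + 102.
τ = M/ṁ = 63.782 min; T_ss = T_in + Q̇/(ṁ c_p) = 20.743 °C.
T(t) = T_ss + (T₀ − T_ss) e^(−t/τ). Set T = 25.6:
e^(−t/τ) = (25.6 − 20.743)/(35.5 − 20.743) = 0.32915
t = −63.782 · ln(0.32915) = 70.877 min.

70.9 min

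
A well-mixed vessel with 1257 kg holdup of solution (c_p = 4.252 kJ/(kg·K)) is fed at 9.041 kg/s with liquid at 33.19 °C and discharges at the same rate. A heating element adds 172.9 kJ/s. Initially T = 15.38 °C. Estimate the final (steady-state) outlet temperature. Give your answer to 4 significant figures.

First-law balance (no shaft work): M c_p dT/dt = ṁ c_p (T_in − T) + 172.9.
At steady state dT/dt = 0 ⇒ T_ss = T_in + Q̇/(ṁ c_p) = 33.19 + 172.9/(9.041·4.252) = 37.6876 °C.

37.69 °C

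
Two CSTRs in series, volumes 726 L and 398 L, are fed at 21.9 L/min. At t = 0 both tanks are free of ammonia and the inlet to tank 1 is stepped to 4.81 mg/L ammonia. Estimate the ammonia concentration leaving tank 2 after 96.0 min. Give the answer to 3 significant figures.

4.25 mg/L

Species balance on tank i: dCᵢ/dt = (Cᵢ₋₁ − Cᵢ)/τᵢ with τᵢ = Vᵢ/Q.
τ₁ = 726/21.9 = 33.151 min; τ₂ = 398/21.9 = 18.174 min.
Solving the cascade with C₁(0)=C₂(0)=0 gives C₂(t) = C_in[1 − (τ₁ e^(−t/τ₁) − τ₂ e^(−t/τ₂))/(τ₁ − τ₂)].
At t = 96.0: e^(−t/τ₁) = 0.055251, e^(−t/τ₂) = 0.0050802.
C₂ = 4.81·[1 − (33.151·0.055251 − 18.174·0.0050802)/(14.977)] = 4.81·0.88387 = 4.2514 mg/L.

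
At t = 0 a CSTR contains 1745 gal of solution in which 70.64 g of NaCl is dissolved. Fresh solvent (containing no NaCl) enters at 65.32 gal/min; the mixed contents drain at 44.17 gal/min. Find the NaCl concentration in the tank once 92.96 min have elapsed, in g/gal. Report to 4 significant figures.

Let m(t) be the amount of NaCl. Volume: V(t) = V₀ + (Q_in − Q_out) t = 1745 + 21.1500 t; V(92.96) = 3711.10 gal.
Solute balance: dm/dt = 0 − Q_out C = −Q_out m/V(t).
Separate: dm/m = −Q_out dt/V(t) ⇒ ln(m/m₀) = −(Q_out/(Q_in−Q_out)) ln(V/V₀).
m = m₀ (V₀/V)^(Q_out/(Q_in−Q_out)) = 70.64 × (1745/3711.10)^(2.08842) = 14.6104 g.
C = m/V = 14.6104/3711.10 = 0.00393693 g/gal.

0.003937 g/gal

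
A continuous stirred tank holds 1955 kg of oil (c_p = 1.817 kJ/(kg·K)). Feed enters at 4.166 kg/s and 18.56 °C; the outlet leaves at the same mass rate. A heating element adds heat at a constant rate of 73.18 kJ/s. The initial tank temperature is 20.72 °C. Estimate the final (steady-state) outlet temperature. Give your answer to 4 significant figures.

28.23 °C

Unsteady energy balance on the tank contents: M c_p dT/dt = ṁ c_p (T_in − T) + 73.18.
At steady state dT/dt = 0 ⇒ T_ss = T_in + Q̇/(ṁ c_p) = 18.56 + 73.18/(4.166·1.817) = 28.2276 °C.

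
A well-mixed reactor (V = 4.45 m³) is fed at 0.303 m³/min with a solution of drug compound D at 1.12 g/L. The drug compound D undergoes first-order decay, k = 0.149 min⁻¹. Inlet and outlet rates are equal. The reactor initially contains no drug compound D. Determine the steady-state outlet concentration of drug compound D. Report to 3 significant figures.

0.351 g/L

V dC/dt = Q(C_in − C) − k V C.
At steady state: 0 = Q C_in − (Q + kV) C_ss, so C_ss = Q C_in/(Q + kV).
C_ss = 0.303·1.12/(0.303 + 0.149·4.45) = 0.33936/0.96605 = 0.35129 g/L.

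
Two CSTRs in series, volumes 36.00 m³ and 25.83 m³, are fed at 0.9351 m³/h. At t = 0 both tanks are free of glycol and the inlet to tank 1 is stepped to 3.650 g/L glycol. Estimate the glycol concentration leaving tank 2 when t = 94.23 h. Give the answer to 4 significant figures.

Time constants: τᵢ = Vᵢ/Q for each well-mixed tank.
τ₁ = 36.00/0.9351 = 38.4986 h; τ₂ = 25.83/0.9351 = 27.6227 h.
Solving the cascade with C₁(0)=C₂(0)=0 gives C₂(t) = C_in[1 − (τ₁ e^(−t/τ₁) − τ₂ e^(−t/τ₂))/(τ₁ − τ₂)].
At t = 94.23: e^(−t/τ₁) = 0.0864988, e^(−t/τ₂) = 0.0329975.
C₂ = 3.650·[1 − (38.4986·0.0864988 − 27.6227·0.0329975)/(10.8758)] = 3.650·0.777617 = 2.83830 g/L.

2.838 g/L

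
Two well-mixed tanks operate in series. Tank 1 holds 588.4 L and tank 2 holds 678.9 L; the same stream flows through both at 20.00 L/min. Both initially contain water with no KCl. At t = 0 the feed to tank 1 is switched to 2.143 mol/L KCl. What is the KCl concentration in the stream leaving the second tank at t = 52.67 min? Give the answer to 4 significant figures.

Species balance on tank i: dCᵢ/dt = (Cᵢ₋₁ − Cᵢ)/τᵢ with τᵢ = Vᵢ/Q.
τ₁ = 588.4/20.00 = 29.4200 min; τ₂ = 678.9/20.00 = 33.9450 min.
Tank 1: C₁ = C_in(1 − e^(−t/τ₁)). Tank 2 (τ₁ ≠ τ₂): C₂ = C_in[1 − (τ₁ e^(−t/τ₁) − τ₂ e^(−t/τ₂))/(τ₁ − τ₂)].
At t = 52.67: e^(−t/τ₁) = 0.166914, e^(−t/τ₂) = 0.211903.
C₂ = 2.143·[1 − (29.4200·0.166914 − 33.9450·0.211903)/(-4.52500)] = 2.143·0.495593 = 1.06206 mol/L.

1.062 mol/L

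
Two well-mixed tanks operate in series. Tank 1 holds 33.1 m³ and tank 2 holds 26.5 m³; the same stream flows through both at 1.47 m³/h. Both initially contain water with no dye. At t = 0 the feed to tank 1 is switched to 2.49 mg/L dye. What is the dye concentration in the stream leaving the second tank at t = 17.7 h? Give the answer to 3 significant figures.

Each tank obeys Vᵢ dCᵢ/dt = Q(Cᵢ₋₁ − Cᵢ), so τᵢ = Vᵢ/Q.
τ₁ = 33.1/1.47 = 22.517 h; τ₂ = 26.5/1.47 = 18.027 h.
Solving the cascade with C₁(0)=C₂(0)=0 gives C₂(t) = C_in[1 − (τ₁ e^(−t/τ₁) − τ₂ e^(−t/τ₂))/(τ₁ − τ₂)].
At t = 17.7: e^(−t/τ₁) = 0.45563, e^(−t/τ₂) = 0.37462.
C₂ = 2.49·[1 − (22.517·0.45563 − 18.027·0.37462)/(4.4898)] = 2.49·0.21909 = 0.54553 mg/L.

0.546 mg/L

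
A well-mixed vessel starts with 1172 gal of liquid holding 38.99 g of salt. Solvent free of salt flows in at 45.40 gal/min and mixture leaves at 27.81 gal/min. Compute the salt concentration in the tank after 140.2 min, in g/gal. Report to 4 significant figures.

0.001788 g/gal

Total volume: dV/dt = Q_in − Q_out = 17.5900 gal/min, so V(t) = 1172 + 17.5900 t and V(140.2) = 3638.12 gal.
Solute balance: dm/dt = 0 − Q_out C = −Q_out m/V(t).
dm/m = −Q_out dt/(V₀ + 17.5900 t); integrating gives ln(m/m₀) = −(Q_out/(Q_in−Q_out)) ln(V/V₀).
m = m₀ (V₀/V)^(Q_out/(Q_in−Q_out)) = 38.99 × (1172/3638.12)^(1.58101) = 6.50393 g.
C = m/V = 6.50393/3638.12 = 0.00178772 g/gal.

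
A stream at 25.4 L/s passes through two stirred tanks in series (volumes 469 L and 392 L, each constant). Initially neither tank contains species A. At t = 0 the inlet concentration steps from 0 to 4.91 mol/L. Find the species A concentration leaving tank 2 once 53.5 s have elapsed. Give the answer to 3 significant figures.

4.04 mol/L

Each tank obeys Vᵢ dCᵢ/dt = Q(Cᵢ₋₁ − Cᵢ), so τᵢ = Vᵢ/Q.
τ₁ = 469/25.4 = 18.465 s; τ₂ = 392/25.4 = 15.433 s.
Tank 1: C₁ = C_in(1 − e^(−t/τ₁)). Tank 2 (τ₁ ≠ τ₂): C₂ = C_in[1 − (τ₁ e^(−t/τ₁) − τ₂ e^(−t/τ₂))/(τ₁ − τ₂)].
At t = 53.5: e^(−t/τ₁) = 0.055164, e^(−t/τ₂) = 0.031224.
C₂ = 4.91·[1 − (18.465·0.055164 − 15.433·0.031224)/(3.0315)] = 4.91·0.82296 = 4.0407 mol/L.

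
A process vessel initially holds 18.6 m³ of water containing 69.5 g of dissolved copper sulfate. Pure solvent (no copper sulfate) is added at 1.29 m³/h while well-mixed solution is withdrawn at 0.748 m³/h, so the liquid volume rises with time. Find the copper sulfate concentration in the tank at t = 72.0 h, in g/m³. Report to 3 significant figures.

Total volume: dV/dt = Q_in − Q_out = 0.54200 m³/h, so V(t) = 18.6 + 0.54200 t and V(72.0) = 57.624 m³.
Species balance (pure solvent in): dm/dt = −Q_out · m/V(t).
Separate: dm/m = −Q_out dt/V(t) ⇒ ln(m/m₀) = −(Q_out/(Q_in−Q_out)) ln(V/V₀).
m = m₀ (V₀/V)^(Q_out/(Q_in−Q_out)) = 69.5 × (18.6/57.624)^(1.3801) = 14.596 g.
C = m/V = 14.596/57.624 = 0.25330 g/m³.

0.253 g/m³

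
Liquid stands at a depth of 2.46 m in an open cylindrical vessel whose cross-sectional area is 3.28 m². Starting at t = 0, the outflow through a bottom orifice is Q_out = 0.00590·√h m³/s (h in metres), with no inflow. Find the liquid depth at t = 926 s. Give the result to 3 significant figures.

With no inflow, A dh/dt = −0.00590 √h.
This is separable: 2 d(√h)/dt = −0.00590/A, so √h = √h₀ − (0.00590/(2A)) t.
√h = √2.46 − 0.00590·926/(2·3.28) = 1.5684 − 0.83284 = 0.73560.
h = 0.73560² = 0.54111 m.

0.541 m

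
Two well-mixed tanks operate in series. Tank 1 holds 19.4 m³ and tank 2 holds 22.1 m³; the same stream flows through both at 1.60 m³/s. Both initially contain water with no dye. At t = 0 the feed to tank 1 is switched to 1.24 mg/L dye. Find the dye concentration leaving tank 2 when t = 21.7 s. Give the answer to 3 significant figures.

Each tank obeys Vᵢ dCᵢ/dt = Q(Cᵢ₋₁ − Cᵢ), so τᵢ = Vᵢ/Q.
τ₁ = 19.4/1.60 = 12.125 s; τ₂ = 22.1/1.60 = 13.812 s.
Tank 1: C₁ = C_in(1 − e^(−t/τ₁)). Tank 2 (τ₁ ≠ τ₂): C₂ = C_in[1 − (τ₁ e^(−t/τ₁) − τ₂ e^(−t/τ₂))/(τ₁ − τ₂)].
At t = 21.7: e^(−t/τ₁) = 0.16701, e^(−t/τ₂) = 0.20783.
C₂ = 1.24·[1 − (12.125·0.16701 − 13.812·0.20783)/(-1.6875)] = 1.24·0.49889 = 0.61863 mg/L.

0.619 mg/L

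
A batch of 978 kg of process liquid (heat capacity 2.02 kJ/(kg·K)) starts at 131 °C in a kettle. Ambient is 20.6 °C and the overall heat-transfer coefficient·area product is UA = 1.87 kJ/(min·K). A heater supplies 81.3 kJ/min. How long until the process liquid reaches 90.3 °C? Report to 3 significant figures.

990 min

First-law balance (no shaft work): M c_p dT/dt = −UA(T − T_amb) + Q̇.
τ = M c_p/UA = 1056.4 min; T_ss = T_amb + Q̇/UA = 20.6 + 81.3/1.87 = 64.076 °C.
T(t) = T_ss + (T₀ − T_ss)e^(−t/τ); set T = 90.3:
t = −τ ln[(T − T_ss)/(T₀ − T_ss)] = −1056.4 · ln(0.39185) = 989.77 min.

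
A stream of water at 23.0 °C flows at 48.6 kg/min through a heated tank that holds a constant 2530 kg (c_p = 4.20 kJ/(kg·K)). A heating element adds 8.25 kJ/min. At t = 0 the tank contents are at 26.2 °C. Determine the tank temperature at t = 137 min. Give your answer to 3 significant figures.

First-law balance (no shaft work): M c_p dT/dt = ṁ c_p (T_in − T) + 8.25.
τ = M/ṁ = 52.058 min; T_ss = T_in + Q̇/(ṁ c_p) = 23.0 + 8.25/(48.6·4.20) = 23.040 °C.
This is linear first-order; T(t) = T_ss + (T₀ − T_ss) e^(−t/τ).
T(137) = 23.040 + (3.1596)·e^(−137/52.058) = 23.040 + (3.1596)·0.071956 = 23.268 °C.

23.3 °C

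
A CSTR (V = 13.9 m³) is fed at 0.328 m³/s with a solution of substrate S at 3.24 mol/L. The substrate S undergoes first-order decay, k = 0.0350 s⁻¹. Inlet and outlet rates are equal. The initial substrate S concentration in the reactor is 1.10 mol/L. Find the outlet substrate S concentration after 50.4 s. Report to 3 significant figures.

Species balance: V dC/dt = Q C_in − Q C − k V C.
dC/dt = (Q/V) C_in − (Q/V + k) C; effective rate a = Q/V + k = 0.023597 + 0.0350 = 0.058597 s⁻¹.
C_ss = Q C_in/(Q + kV) = 1.3048 mol/L; C(t) = C_ss + (C₀ − C_ss) e^(−a t).
C(50.4) = 1.3048 + (-0.20475)·e^(−0.058597·50.4) = 1.3048 + (-0.20475)·0.052168 = 1.2941 mol/L.

1.29 mol/L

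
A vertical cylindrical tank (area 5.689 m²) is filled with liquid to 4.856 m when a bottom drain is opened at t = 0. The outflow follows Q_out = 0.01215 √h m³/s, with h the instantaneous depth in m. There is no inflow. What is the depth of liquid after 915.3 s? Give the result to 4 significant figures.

1.504 m

Accumulation of liquid (constant cross-section A): A dh/dt = −0.01215 √h.
This is separable: 2 d(√h)/dt = −0.01215/A, so √h = √h₀ − (0.01215/(2A)) t.
√h = √4.856 − 0.01215·915.3/(2·5.689) = 2.20363 − 0.977403 = 1.22623.
h = 1.22623² = 1.50364 m.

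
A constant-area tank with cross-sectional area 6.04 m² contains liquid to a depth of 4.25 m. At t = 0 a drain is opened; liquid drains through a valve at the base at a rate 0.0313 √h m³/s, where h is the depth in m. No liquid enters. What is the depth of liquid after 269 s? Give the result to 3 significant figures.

1.86 m

With no inflow, A dh/dt = −0.0313 √h.
Separate and integrate: 2(√h − √h₀) = −(0.0313/A) t.
√h = √4.25 − 0.0313·269/(2·6.04) = 2.0616 − 0.69700 = 1.3646.
h = 1.3646² = 1.8620 m.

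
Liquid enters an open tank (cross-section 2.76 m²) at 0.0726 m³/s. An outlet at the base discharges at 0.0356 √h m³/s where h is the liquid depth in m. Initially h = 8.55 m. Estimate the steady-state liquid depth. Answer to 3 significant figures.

A dh/dt = Q_in − 0.0356 √h. Steady state requires inflow = outflow:
Q_in = 0.0356 √h_ss ⇒ √h_ss = 0.0726/0.0356 = 2.0393.
h_ss = 2.0393² = 4.1588 m. (Since h₀ = 8.55 m > h_ss, the level will fall toward this value.)

4.16 m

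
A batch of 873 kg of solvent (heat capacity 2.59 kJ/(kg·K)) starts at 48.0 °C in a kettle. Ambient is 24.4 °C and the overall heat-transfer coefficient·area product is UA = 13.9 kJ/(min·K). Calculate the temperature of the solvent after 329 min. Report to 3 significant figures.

Lumped-capacitance energy balance: M c_p dT/dt = UA(T_amb − T).
dT/dt = (T_ss − T)/τ with T_ss = T_amb = 24.400 °C, τ = M c_p/UA = 873·2.59/13.9 = 162.67 min.
T approaches T_ss exponentially: T(t) = T_ss + (T₀ − T_ss) e^(−t/τ).
T(329) = 24.400 + (23.600)·0.13232 = 27.523 °C.

27.5 °C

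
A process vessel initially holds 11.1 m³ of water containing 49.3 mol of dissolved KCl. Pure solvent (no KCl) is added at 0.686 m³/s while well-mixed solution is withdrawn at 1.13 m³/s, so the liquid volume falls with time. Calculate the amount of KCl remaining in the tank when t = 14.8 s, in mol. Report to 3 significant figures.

5.03 mol

Total volume: dV/dt = Q_in − Q_out = -0.44400 m³/s, so V(t) = 11.1 − 0.44400 t and V(14.8) = 4.5288 m³.
Species balance (pure solvent in): dm/dt = −Q_out · m/V(t).
dm/m = −Q_out dt/(V₀ − 0.44400 t); integrating gives ln(m/m₀) = −(Q_out/(Q_in−Q_out)) ln(V/V₀).
m = m₀ (V₀/V)^(Q_out/(Q_in−Q_out)) = 49.3 × (11.1/4.5288)^(-2.5450) = 5.0345 mol.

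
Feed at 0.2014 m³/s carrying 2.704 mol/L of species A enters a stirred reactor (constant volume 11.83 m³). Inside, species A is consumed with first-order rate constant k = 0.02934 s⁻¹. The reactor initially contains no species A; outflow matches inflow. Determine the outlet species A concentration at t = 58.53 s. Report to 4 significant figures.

V dC/dt = Q(C_in − C) − k V C.
dC/dt = (Q/V) C_in − (Q/V + k) C; effective rate a = Q/V + k = 0.0170245 + 0.02934 = 0.0463645 s⁻¹.
C_ss = Q C_in/(Q + kV) = 0.992878 mol/L; C(t) = C_ss + (C₀ − C_ss) e^(−a t).
C(58.53) = 0.992878 + (-0.992878)·e^(−0.0463645·58.53) = 0.992878 + (-0.992878)·0.0662901 = 0.927060 mol/L.

0.9271 mol/L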